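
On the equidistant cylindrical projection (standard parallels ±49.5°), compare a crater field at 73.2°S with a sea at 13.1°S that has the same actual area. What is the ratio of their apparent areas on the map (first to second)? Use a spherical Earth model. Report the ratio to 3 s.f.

The equidistant cylindrical projection with φ₀ = 49.5° has h = 1 (meridians true) and k = cos φ₀ / cos φ along parallels.
Areal scale at 73.2°: h·k = 1.000 × 2.247 = 2.247.
Areal scale at 13.1°: h·k = 1.000 × 0.6668 = 0.6668.
Ratio = 2.247/0.6668 ≈ 3.37.

3.37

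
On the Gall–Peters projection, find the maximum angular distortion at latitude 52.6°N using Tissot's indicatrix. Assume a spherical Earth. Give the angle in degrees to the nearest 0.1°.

Gall–Peters is a cylindrical equal-area projection with standard parallels at ±45°. For cylindrical equal-area with standard parallel φ₀, h = cos φ / cos φ₀ and k = cos φ₀ / cos φ, so h·k = 1.
At 52.6°: h = 0.8590, k = 1.164; principal scales a = 1.164, b = 0.8590.
sin(ω/2) = (a − b)/(a + b) = 0.3052/2.023 = 0.1509, so ω = 2 arcsin(0.1509) ≈ 17.4°.

17.4°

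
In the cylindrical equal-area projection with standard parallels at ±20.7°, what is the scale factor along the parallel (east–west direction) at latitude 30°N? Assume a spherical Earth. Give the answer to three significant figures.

Cylindrical equal-area (φ₀ = 20.7°): h = cos φ / cos 20.7° along meridians, k = cos 20.7° / cos φ along parallels; h·k = 1.
k = cos 20.7° / cos 30° = 0.9354/0.8660 = 1.080.

1.08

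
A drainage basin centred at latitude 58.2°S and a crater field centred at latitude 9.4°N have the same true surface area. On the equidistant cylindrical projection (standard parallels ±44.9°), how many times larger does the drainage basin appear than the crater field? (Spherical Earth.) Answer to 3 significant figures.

With standard parallel φ₀ = 44.9°, the equirectangular projection gives x = Rλ cos φ₀, y = Rφ, so h = 1 and k = cos 44.9° / cos φ.
Areal scale at 58.2°: h·k = 1.000 × 1.344 = 1.344.
Areal scale at 9.4°: h·k = 1.000 × 0.7180 = 0.7180.
Ratio = 1.344/0.7180 ≈ 1.87.

1.87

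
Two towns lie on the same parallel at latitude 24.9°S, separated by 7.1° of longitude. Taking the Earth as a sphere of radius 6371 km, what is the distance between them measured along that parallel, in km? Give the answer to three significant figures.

Arc length along a parallel = R cos φ · Δλ (with Δλ in radians).
= 6371 × cos 24.9° × (7.1° × π/180) = 6371 × 0.9070 × 0.1239 ≈ 716 km.

716 km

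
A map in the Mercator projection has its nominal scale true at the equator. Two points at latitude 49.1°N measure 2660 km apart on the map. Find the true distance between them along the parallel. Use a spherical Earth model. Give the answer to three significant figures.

The Mercator projection is conformal; its linear scale factor is the same in every direction and equals sec φ = 1/cos φ.
Along the parallel at 49.1°, map distances are exaggerated by k = sec 49.1° = 1.527.
True distance = 2660 / 1.527 = 2660 × cos 49.1° ≈ 1740 km.

1740 km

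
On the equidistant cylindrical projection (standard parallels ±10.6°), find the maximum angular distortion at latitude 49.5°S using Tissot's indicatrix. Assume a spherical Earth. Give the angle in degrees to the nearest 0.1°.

With standard parallel φ₀ = 10.6°, the equirectangular projection gives x = Rλ cos φ₀, y = Rφ, so h = 1 and k = cos 10.6° / cos φ.
At 49.5°: h = 1.000, k = 1.513; principal scales a = 1.513, b = 1.000.
sin(ω/2) = (a − b)/(a + b) = 0.5135/2.513 = 0.2043, so ω = 2 arcsin(0.2043) ≈ 23.6°.

23.6°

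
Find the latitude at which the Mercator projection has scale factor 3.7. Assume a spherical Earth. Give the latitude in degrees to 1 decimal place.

Mercator scale is k = sec φ = 1/cos φ.
1/cos φ = 3.7  ⇒  cos φ = 0.2703  ⇒  φ = arccos(0.2703) ≈ 74.3°.

74.3°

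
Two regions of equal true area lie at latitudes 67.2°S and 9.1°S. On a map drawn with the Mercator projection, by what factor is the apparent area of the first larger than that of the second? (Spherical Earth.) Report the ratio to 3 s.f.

6.49

On Mercator, area is exaggerated by sec²φ = 1/cos²φ.
At 67.2°: sec²(67.2°) = 1/0.3875² = 6.659.
At 9.1°: sec²(9.1°) = 1/0.9874² = 1.026.
Ratio = 6.659/1.026 = cos²(9.1°)/cos²(67.2°) ≈ 6.49.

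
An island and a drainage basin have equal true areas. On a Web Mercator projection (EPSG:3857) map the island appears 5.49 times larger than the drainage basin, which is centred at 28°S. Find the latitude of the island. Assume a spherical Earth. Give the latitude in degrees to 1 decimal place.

On Mercator, (apparent₁)/(apparent₂) = sec²φ₁ / sec²φ₂ when true areas are equal.
cos²φ₂ / cos²φ₁ = 5.49  ⇒  cos φ₁ = cos 28° / √5.49 = 0.8829/2.343 = 0.3768.
φ₁ = arccos(0.3768) ≈ 67.9°.

67.9°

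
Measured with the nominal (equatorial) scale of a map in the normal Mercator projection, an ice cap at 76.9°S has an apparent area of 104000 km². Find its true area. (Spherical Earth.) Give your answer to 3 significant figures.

Mercator is conformal, so the point scale is isotropic: h = k = sec φ = 1/cos φ.
Areal scale = k² = sec²φ = 1/cos²(76.9°) = 1/0.2267² = 19.47.
True area = apparent / (areal scale) = 104000 / 19.47 ≈ 5340 km².

5340 km²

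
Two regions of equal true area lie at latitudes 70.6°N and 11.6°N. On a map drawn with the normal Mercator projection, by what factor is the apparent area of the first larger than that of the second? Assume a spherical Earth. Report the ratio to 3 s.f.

8.70

On Mercator, area is exaggerated by sec²φ = 1/cos²φ.
At 70.6°: sec²(70.6°) = 1/0.3322² = 9.064.
At 11.6°: sec²(11.6°) = 1/0.9796² = 1.042.
Ratio = 9.064/1.042 = cos²(11.6°)/cos²(70.6°) ≈ 8.70.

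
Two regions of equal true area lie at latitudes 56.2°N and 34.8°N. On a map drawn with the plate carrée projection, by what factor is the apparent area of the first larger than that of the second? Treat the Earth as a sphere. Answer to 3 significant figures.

1.48

In the plate carrée (x = Rλ, y = Rφ), meridians are true-scale (h = 1) and parallels are stretched by k = sec φ.
Areal scale at 56.2°: h·k = 1.000 × 1.798 = 1.798.
Areal scale at 34.8°: h·k = 1.000 × 1.218 = 1.218.
Ratio = 1.798/1.218 ≈ 1.48.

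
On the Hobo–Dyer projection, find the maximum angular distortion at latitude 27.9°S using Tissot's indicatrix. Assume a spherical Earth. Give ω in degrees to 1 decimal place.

12.3°

The Hobo–Dyer projection is cylindrical equal-area with φ₀ = 37.5°. A cylindrical equal-area projection with standard parallel φ₀ has meridian scale h = cos φ / cos φ₀ and parallel scale k = cos φ₀ / cos φ (so areas are preserved, h·k = 1).
At 27.9°: h = 1.114, k = 0.8977; principal scales a = 1.114, b = 0.8977.
sin(ω/2) = (a − b)/(a + b) = 0.2163/2.012 = 0.1075, so ω = 2 arcsin(0.1075) ≈ 12.3°.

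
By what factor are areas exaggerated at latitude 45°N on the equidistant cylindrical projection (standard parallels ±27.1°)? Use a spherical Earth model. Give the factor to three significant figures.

1.26

The equidistant cylindrical projection with φ₀ = 27.1° has h = 1 (meridians true) and k = cos φ₀ / cos φ along parallels.
Areal scale = h·k = 1 × cos φ₀ / cos φ; at 45°, h = 1.000, k = 1.259, so h·k = 1.259.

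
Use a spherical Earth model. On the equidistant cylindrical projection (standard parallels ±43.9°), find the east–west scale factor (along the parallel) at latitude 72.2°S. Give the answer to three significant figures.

The equidistant cylindrical projection with φ₀ = 43.9° has h = 1 (meridians true) and k = cos φ₀ / cos φ along parallels.
k = cos 43.9° / cos 72.2° = 0.7206/0.3057 = 2.357.

2.36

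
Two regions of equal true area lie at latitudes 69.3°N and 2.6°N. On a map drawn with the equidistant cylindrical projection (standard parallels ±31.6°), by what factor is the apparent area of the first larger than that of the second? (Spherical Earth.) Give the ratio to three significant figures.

With standard parallel φ₀ = 31.6°, the equirectangular projection gives x = Rλ cos φ₀, y = Rφ, so h = 1 and k = cos 31.6° / cos φ.
Areal scale at 69.3°: h·k = 1.000 × 2.410 = 2.410.
Areal scale at 2.6°: h·k = 1.000 × 0.8526 = 0.8526.
Ratio = 2.410/0.8526 ≈ 2.83.

2.83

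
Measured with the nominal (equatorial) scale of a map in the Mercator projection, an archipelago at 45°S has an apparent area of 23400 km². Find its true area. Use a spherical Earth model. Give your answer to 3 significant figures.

The Mercator projection is conformal; its linear scale factor is the same in every direction and equals sec φ = 1/cos φ.
Areal scale = k² = sec²φ = 1/cos²(45°) = 1/0.7071² = 2.000.
True area = apparent / (areal scale) = 23400 / 2.000 ≈ 11700 km².

11700 km²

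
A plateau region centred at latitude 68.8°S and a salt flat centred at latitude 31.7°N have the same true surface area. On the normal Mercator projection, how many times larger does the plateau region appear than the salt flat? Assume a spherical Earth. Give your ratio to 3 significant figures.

5.54

On Mercator, area is exaggerated by sec²φ = 1/cos²φ.
At 68.8°: sec²(68.8°) = 1/0.3616² = 7.647.
At 31.7°: sec²(31.7°) = 1/0.8508² = 1.381.
Ratio = 7.647/1.381 = cos²(31.7°)/cos²(68.8°) ≈ 5.54.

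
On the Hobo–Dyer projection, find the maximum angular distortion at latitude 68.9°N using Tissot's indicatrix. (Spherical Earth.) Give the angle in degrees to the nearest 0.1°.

The Hobo–Dyer projection is cylindrical equal-area with φ₀ = 37.5°. Cylindrical equal-area (φ₀ = 37.5°): h = cos φ / cos 37.5° along meridians, k = cos 37.5° / cos φ along parallels; h·k = 1.
At 68.9°: h = 0.4538, k = 2.204; principal scales a = 2.204, b = 0.4538.
sin(ω/2) = (a − b)/(a + b) = 1.750/2.658 = 0.6585, so ω = 2 arcsin(0.6585) ≈ 82.4°.

82.4°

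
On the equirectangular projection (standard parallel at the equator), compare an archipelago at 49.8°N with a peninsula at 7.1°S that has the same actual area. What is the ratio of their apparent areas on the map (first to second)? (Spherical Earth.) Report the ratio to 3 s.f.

1.54

Plate carrée maps x = Rλ, y = Rφ. The meridian scale is h = 1 and the parallel scale is k = 1/cos φ = sec φ.
Areal scale at 49.8°: h·k = 1.000 × 1.549 = 1.549.
Areal scale at 7.1°: h·k = 1.000 × 1.008 = 1.008.
Ratio = 1.549/1.008 ≈ 1.54.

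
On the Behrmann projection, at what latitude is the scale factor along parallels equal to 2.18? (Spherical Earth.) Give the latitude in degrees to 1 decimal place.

Behrmann is a cylindrical equal-area projection with standard parallels at ±30°. For cylindrical equal-area with standard parallel φ₀, h = cos φ / cos φ₀ and k = cos φ₀ / cos φ, so h·k = 1.
k = cos φ₀ / cos φ = 2.18  ⇒  cos φ = cos 30° / 2.18 = 0.3973.
φ = arccos(0.3973) ≈ 66.6°.

66.6°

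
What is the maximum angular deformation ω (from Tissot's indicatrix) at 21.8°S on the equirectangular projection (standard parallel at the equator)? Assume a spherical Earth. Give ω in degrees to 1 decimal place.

Plate carrée maps x = Rλ, y = Rφ. The meridian scale is h = 1 and the parallel scale is k = 1/cos φ = sec φ.
At 21.8°: h = 1.000, k = 1.077; principal scales a = 1.077, b = 1.000.
sin(ω/2) = (a − b)/(a + b) = 0.07702/2.077 = 0.03708, so ω = 2 arcsin(0.03708) ≈ 4.3°.

4.3°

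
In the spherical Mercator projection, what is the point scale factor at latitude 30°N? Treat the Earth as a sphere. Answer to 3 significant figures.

The Mercator projection is conformal; its linear scale factor is the same in every direction and equals sec φ = 1/cos φ.
k = 1/cos 30° = 1/0.8660 = 1.155.

1.15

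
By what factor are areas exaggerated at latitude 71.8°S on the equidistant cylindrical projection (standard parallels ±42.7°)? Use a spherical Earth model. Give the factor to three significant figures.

The equidistant cylindrical projection with φ₀ = 42.7° has h = 1 (meridians true) and k = cos φ₀ / cos φ along parallels.
Areal scale = h·k = 1 × cos φ₀ / cos φ; at 71.8°, h = 1.000, k = 2.353, so h·k = 2.353.

2.35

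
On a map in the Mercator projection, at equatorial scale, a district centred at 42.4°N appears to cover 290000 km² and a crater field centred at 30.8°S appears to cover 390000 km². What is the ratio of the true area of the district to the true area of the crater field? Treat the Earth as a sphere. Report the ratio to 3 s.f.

On Mercator the areal scale is sec²φ, so true area = apparent × cos²φ.
True area of district: 290000 × cos²(42.4°) = 290000 × 0.5453 = 158100 km².
True area of crater field: 390000 × cos²(30.8°) = 390000 × 0.7378 = 287700 km².
Ratio = 158100 / 287700 ≈ 0.550.

0.550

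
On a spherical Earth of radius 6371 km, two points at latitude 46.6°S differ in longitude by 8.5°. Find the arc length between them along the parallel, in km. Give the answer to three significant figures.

649 km

Arc length along a parallel = R cos φ · Δλ (with Δλ in radians).
= 6371 × cos 46.6° × (8.5° × π/180) = 6371 × 0.6871 × 0.1484 ≈ 649 km.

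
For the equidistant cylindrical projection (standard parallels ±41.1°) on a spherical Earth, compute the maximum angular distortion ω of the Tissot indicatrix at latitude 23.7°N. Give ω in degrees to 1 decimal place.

11.1°

The equidistant cylindrical projection with φ₀ = 41.1° has h = 1 (meridians true) and k = cos φ₀ / cos φ along parallels.
At 23.7°: h = 1.000, k = 0.8230; principal scales a = 1.000, b = 0.8230.
sin(ω/2) = (a − b)/(a + b) = 0.1770/1.823 = 0.09711, so ω = 2 arcsin(0.09711) ≈ 11.1°.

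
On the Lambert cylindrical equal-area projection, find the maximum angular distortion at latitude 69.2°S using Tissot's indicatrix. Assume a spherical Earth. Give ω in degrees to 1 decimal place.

The Lambert cylindrical equal-area projection is the cylindrical equal-area projection with its standard parallel at the equator (φ₀ = 0). Cylindrical equal-area (φ₀ = 0°): h = cos φ / cos 0° along meridians, k = cos 0° / cos φ along parallels; h·k = 1.
At 69.2°: h = 0.3551, k = 2.816; principal scales a = 2.816, b = 0.3551.
sin(ω/2) = (a − b)/(a + b) = 2.461/3.171 = 0.7760, so ω = 2 arcsin(0.7760) ≈ 101.8°.

101.8°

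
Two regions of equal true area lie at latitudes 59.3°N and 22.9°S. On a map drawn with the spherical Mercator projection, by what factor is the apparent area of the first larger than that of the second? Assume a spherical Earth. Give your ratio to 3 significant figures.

3.26

Mercator is conformal with k = sec φ, so areal scale = k² = sec²φ.
At 59.3°: sec²(59.3°) = 1/0.5105² = 3.837.
At 22.9°: sec²(22.9°) = 1/0.9212² = 1.178.
Ratio = 3.837/1.178 = cos²(22.9°)/cos²(59.3°) ≈ 3.26.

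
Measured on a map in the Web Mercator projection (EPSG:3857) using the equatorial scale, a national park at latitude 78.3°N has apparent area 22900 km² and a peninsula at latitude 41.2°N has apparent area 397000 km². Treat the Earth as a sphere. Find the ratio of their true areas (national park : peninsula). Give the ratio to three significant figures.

0.00419

On Mercator the areal scale is sec²φ, so true area = apparent × cos²φ.
True area of national park: 22900 × cos²(78.3°) = 22900 × 0.04112 = 941.7 km².
True area of peninsula: 397000 × cos²(41.2°) = 397000 × 0.5661 = 224800 km².
Ratio = 941.7 / 224800 ≈ 0.00419.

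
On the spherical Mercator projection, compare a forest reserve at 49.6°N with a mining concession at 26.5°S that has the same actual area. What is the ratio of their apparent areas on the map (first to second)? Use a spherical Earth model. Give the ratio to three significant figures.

1.91

Mercator areal scale is sec²φ.
At 49.6°: sec²(49.6°) = 1/0.6481² = 2.381.
At 26.5°: sec²(26.5°) = 1/0.8949² = 1.249.
Ratio = 2.381/1.249 = cos²(26.5°)/cos²(49.6°) ≈ 1.91.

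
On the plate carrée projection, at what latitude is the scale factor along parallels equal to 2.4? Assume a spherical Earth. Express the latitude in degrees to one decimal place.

Plate carrée: h = 1, k = sec φ along parallels.
sec φ = 2.4  ⇒  cos φ = 0.4167  ⇒  φ ≈ 65.4°.

65.4°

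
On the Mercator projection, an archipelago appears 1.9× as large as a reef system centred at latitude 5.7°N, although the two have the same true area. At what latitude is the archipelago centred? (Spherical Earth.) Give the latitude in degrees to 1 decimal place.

On Mercator, (apparent₁)/(apparent₂) = sec²φ₁ / sec²φ₂ when true areas are equal.
cos²φ₂ / cos²φ₁ = 1.9  ⇒  cos φ₁ = cos 5.7° / √1.9 = 0.9951/1.378 = 0.7219.
φ₁ = arccos(0.7219) ≈ 43.8°.

43.8°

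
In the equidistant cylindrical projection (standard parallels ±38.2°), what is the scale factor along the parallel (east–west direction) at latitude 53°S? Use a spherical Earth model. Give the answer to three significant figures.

With standard parallel φ₀ = 38.2°, the equirectangular projection gives x = Rλ cos φ₀, y = Rφ, so h = 1 and k = cos 38.2° / cos φ.
k = cos 38.2° / cos 53° = 0.7859/0.6018 = 1.306.

1.31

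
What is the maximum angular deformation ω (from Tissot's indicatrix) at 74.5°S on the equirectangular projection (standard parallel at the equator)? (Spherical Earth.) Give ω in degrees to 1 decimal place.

70.7°

Plate carrée maps x = Rλ, y = Rφ. The meridian scale is h = 1 and the parallel scale is k = 1/cos φ = sec φ.
At 74.5°: h = 1.000, k = 3.742; principal scales a = 3.742, b = 1.000.
sin(ω/2) = (a − b)/(a + b) = 2.742/4.742 = 0.5782, so ω = 2 arcsin(0.5782) ≈ 70.7°.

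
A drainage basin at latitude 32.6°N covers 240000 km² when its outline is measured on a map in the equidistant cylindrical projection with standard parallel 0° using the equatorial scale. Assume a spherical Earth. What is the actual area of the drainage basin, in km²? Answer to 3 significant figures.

For the equirectangular projection with φ₀ = 0 (plate carrée), h = 1 along meridians and k = sec φ along parallels.
Areal scale = h·k = 1 × sec φ; at 32.6°, h = 1.000, k = 1.187, so h·k = 1.187.
True area = apparent / (areal scale) = 240000 / 1.187 ≈ 202000 km².

202000 km²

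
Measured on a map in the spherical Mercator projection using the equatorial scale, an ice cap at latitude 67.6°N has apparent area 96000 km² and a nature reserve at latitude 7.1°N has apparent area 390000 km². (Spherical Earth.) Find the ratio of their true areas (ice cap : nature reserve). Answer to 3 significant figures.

On Mercator the areal scale is sec²φ, so true area = apparent × cos²φ.
True area of ice cap: 96000 × cos²(67.6°) = 96000 × 0.1452 = 13940 km².
True area of nature reserve: 390000 × cos²(7.1°) = 390000 × 0.9847 = 384000 km².
Ratio = 13940 / 384000 ≈ 0.0363.

0.0363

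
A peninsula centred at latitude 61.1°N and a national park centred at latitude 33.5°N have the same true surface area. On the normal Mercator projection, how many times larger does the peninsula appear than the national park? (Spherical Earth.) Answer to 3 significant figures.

Mercator is conformal with k = sec φ, so areal scale = k² = sec²φ.
At 61.1°: sec²(61.1°) = 1/0.4833² = 4.282.
At 33.5°: sec²(33.5°) = 1/0.8339² = 1.438.
Ratio = 4.282/1.438 = cos²(33.5°)/cos²(61.1°) ≈ 2.98.

2.98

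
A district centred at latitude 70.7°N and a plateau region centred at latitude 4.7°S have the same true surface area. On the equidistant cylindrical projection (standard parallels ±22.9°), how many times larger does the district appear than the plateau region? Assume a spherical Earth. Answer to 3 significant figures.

3.02

The equidistant cylindrical projection with φ₀ = 22.9° has h = 1 (meridians true) and k = cos φ₀ / cos φ along parallels.
Areal scale at 70.7°: h·k = 1.000 × 2.787 = 2.787.
Areal scale at 4.7°: h·k = 1.000 × 0.9243 = 0.9243.
Ratio = 2.787/0.9243 ≈ 3.02.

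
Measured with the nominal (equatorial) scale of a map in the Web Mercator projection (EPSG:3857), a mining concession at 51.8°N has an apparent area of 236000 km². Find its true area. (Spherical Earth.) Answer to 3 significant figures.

90300 km²

The Mercator projection is conformal; its linear scale factor is the same in every direction and equals sec φ = 1/cos φ.
Areal scale = k² = sec²φ = 1/cos²(51.8°) = 1/0.6184² = 2.615.
True area = apparent / (areal scale) = 236000 / 2.615 ≈ 90300 km².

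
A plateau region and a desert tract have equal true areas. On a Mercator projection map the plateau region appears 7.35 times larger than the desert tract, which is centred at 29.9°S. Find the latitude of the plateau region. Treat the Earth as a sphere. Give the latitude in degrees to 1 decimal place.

On Mercator, (apparent₁)/(apparent₂) = sec²φ₁ / sec²φ₂ when true areas are equal.
cos²φ₂ / cos²φ₁ = 7.35  ⇒  cos φ₁ = cos 29.9° / √7.35 = 0.8669/2.711 = 0.3198.
φ₁ = arccos(0.3198) ≈ 71.4°.

71.4°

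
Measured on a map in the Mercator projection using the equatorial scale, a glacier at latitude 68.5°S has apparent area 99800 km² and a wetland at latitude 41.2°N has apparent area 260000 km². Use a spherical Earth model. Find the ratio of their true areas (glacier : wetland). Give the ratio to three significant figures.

0.0911

Since Mercator area scale is 1/cos²φ, the true area equals the apparent area multiplied by cos²φ.
True area of glacier: 99800 × cos²(68.5°) = 99800 × 0.1343 = 13410 km².
True area of wetland: 260000 × cos²(41.2°) = 260000 × 0.5661 = 147200 km².
Ratio = 13410 / 147200 ≈ 0.0911.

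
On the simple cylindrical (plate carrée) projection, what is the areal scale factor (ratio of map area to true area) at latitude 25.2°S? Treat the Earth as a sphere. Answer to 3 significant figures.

For the equirectangular projection with φ₀ = 0 (plate carrée), h = 1 along meridians and k = sec φ along parallels.
Areal scale = h·k = 1 × sec φ; at 25.2°, h = 1.000, k = 1.105, so h·k = 1.105.

1.11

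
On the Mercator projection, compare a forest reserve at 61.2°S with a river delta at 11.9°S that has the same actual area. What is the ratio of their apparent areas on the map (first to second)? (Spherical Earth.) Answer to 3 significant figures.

Mercator areal scale is sec²φ.
At 61.2°: sec²(61.2°) = 1/0.4818² = 4.309.
At 11.9°: sec²(11.9°) = 1/0.9785² = 1.044.
Ratio = 4.309/1.044 = cos²(11.9°)/cos²(61.2°) ≈ 4.13.

4.13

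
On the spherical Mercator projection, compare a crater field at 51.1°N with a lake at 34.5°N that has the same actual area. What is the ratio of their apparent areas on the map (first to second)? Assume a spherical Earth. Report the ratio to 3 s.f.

1.72

Mercator is conformal with k = sec φ, so areal scale = k² = sec²φ.
At 51.1°: sec²(51.1°) = 1/0.6280² = 2.536.
At 34.5°: sec²(34.5°) = 1/0.8241² = 1.472.
Ratio = 2.536/1.472 = cos²(34.5°)/cos²(51.1°) ≈ 1.72.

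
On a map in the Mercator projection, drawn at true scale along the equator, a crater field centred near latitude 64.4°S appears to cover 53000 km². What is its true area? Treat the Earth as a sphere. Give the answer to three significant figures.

9890 km²

For Mercator, h = k = sec φ (a conformal cylindrical projection has a single point scale, 1/cos φ).
Areal scale = k² = sec²φ = 1/cos²(64.4°) = 1/0.4321² = 5.356.
True area = apparent / (areal scale) = 53000 / 5.356 ≈ 9890 km².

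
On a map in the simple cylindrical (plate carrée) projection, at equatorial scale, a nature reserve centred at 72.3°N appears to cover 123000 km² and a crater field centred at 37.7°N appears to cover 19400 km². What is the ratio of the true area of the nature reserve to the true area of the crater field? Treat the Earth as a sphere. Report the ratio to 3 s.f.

2.44

On the plate carrée, areal scale = h·k = 1 × sec φ, so true area = apparent × cos φ.
True area of nature reserve: 123000 × cos(72.3°) = 123000 × 0.3040 = 37400 km².
True area of crater field: 19400 × cos(37.7°) = 19400 × 0.7912 = 15350 km².
Ratio = 37400 / 15350 ≈ 2.44.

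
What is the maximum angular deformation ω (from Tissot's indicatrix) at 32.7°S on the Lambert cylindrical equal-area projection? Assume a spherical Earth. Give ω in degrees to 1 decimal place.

The Lambert cylindrical equal-area projection is the cylindrical equal-area projection with its standard parallel at the equator (φ₀ = 0). For cylindrical equal-area with standard parallel φ₀, h = cos φ / cos φ₀ and k = cos φ₀ / cos φ, so h·k = 1.
At 32.7°: h = 0.8415, k = 1.188; principal scales a = 1.188, b = 0.8415.
sin(ω/2) = (a − b)/(a + b) = 0.3468/2.030 = 0.1709, so ω = 2 arcsin(0.1709) ≈ 19.7°.

19.7°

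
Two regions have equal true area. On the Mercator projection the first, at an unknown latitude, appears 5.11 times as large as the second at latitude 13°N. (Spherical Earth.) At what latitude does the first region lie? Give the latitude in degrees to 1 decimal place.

64.5°

Mercator areal scale is sec²φ, so apparent-area ratio = sec²φ₁ / sec²φ₂ = cos²φ₂ / cos²φ₁.
cos²φ₂ / cos²φ₁ = 5.11  ⇒  cos φ₁ = cos 13° / √5.11 = 0.9744/2.261 = 0.4310.
φ₁ = arccos(0.4310) ≈ 64.5°.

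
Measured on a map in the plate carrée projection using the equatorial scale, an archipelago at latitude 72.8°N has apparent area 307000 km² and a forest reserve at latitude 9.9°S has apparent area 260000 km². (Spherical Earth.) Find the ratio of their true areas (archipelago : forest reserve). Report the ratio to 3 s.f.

On the plate carrée, areal scale = h·k = 1 × sec φ, so true area = apparent × cos φ.
True area of archipelago: 307000 × cos(72.8°) = 307000 × 0.2957 = 90780 km².
True area of forest reserve: 260000 × cos(9.9°) = 260000 × 0.9851 = 256100 km².
Ratio = 90780 / 256100 ≈ 0.354.

0.354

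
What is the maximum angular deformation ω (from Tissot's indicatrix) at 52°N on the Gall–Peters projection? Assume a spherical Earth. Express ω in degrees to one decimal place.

The Gall–Peters projection is cylindrical equal-area with φ₀ = 45°. Cylindrical equal-area (φ₀ = 45°): h = cos φ / cos 45° along meridians, k = cos 45° / cos φ along parallels; h·k = 1.
At 52°: h = 0.8707, k = 1.149; principal scales a = 1.149, b = 0.8707.
sin(ω/2) = (a − b)/(a + b) = 0.2779/2.019 = 0.1376, so ω = 2 arcsin(0.1376) ≈ 15.8°.

15.8°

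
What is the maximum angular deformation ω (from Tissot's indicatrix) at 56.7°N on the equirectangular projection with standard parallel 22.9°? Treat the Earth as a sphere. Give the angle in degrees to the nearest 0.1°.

29.3°

In the equirectangular projection with standard parallel φ₀ = 22.9° (x = Rλ cos φ₀, y = Rφ), meridians are true-scale (h = 1) and the parallel scale is k = cos φ₀ / cos φ.
At 56.7°: h = 1.000, k = 1.678; principal scales a = 1.678, b = 1.000.
sin(ω/2) = (a − b)/(a + b) = 0.6779/2.678 = 0.2531, so ω = 2 arcsin(0.2531) ≈ 29.3°.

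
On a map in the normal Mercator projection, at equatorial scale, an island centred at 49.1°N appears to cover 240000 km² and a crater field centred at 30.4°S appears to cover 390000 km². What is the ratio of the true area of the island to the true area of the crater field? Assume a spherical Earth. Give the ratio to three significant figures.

Mercator's areal exaggeration is sec²φ; hence true area = (apparent area) · cos²φ.
True area of island: 240000 × cos²(49.1°) = 240000 × 0.4287 = 102900 km².
True area of crater field: 390000 × cos²(30.4°) = 390000 × 0.7439 = 290100 km².
Ratio = 102900 / 290100 ≈ 0.355.

0.355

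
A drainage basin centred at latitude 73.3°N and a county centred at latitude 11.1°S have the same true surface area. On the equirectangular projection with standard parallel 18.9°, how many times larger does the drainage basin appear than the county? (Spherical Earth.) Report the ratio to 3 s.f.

3.41

In the equirectangular projection with standard parallel φ₀ = 18.9° (x = Rλ cos φ₀, y = Rφ), meridians are true-scale (h = 1) and the parallel scale is k = cos φ₀ / cos φ.
Areal scale at 73.3°: h·k = 1.000 × 3.292 = 3.292.
Areal scale at 11.1°: h·k = 1.000 × 0.9641 = 0.9641.
Ratio = 3.292/0.9641 ≈ 3.41.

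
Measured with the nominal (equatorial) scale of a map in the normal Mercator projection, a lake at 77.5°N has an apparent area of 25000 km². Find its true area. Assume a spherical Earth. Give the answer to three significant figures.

Mercator is conformal, so the point scale is isotropic: h = k = sec φ = 1/cos φ.
Areal scale = k² = sec²φ = 1/cos²(77.5°) = 1/0.2164² = 21.35.
True area = apparent / (areal scale) = 25000 / 21.35 ≈ 1170 km².

1170 km²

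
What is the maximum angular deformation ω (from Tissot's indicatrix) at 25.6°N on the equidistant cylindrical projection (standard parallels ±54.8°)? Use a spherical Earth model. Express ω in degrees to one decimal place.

25.4°

The equidistant cylindrical projection with φ₀ = 54.8° has h = 1 (meridians true) and k = cos φ₀ / cos φ along parallels.
At 25.6°: h = 1.000, k = 0.6392; principal scales a = 1.000, b = 0.6392.
sin(ω/2) = (a − b)/(a + b) = 0.3608/1.639 = 0.2201, so ω = 2 arcsin(0.2201) ≈ 25.4°.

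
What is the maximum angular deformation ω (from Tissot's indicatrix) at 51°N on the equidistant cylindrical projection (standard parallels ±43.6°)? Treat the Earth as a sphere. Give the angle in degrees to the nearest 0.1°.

The equidistant cylindrical projection with φ₀ = 43.6° has h = 1 (meridians true) and k = cos φ₀ / cos φ along parallels.
At 51°: h = 1.000, k = 1.151; principal scales a = 1.151, b = 1.000.
sin(ω/2) = (a − b)/(a + b) = 0.1507/2.151 = 0.07008, so ω = 2 arcsin(0.07008) ≈ 8.0°.

8.0°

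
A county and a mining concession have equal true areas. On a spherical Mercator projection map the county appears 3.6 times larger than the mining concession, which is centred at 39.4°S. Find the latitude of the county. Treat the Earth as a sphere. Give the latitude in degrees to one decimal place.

66.0°

For equal true areas on Mercator, apparent areas scale as sec²φ, so the ratio is cos²φ₂ / cos²φ₁.
cos²φ₂ / cos²φ₁ = 3.6  ⇒  cos φ₁ = cos 39.4° / √3.6 = 0.7727/1.897 = 0.4073.
φ₁ = arccos(0.4073) ≈ 66.0°.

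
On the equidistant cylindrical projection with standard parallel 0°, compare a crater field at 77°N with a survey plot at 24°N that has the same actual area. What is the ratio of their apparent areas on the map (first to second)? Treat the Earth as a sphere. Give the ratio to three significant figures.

4.06

In the plate carrée (x = Rλ, y = Rφ), meridians are true-scale (h = 1) and parallels are stretched by k = sec φ.
Areal scale at 77°: h·k = 1.000 × 4.445 = 4.445.
Areal scale at 24°: h·k = 1.000 × 1.095 = 1.095.
Ratio = 4.445/1.095 ≈ 4.06.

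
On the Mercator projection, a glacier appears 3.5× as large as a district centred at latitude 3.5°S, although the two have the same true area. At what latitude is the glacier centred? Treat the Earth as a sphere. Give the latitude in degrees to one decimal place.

57.8°

Mercator areal scale is sec²φ, so apparent-area ratio = sec²φ₁ / sec²φ₂ = cos²φ₂ / cos²φ₁.
cos²φ₂ / cos²φ₁ = 3.5  ⇒  cos φ₁ = cos 3.5° / √3.5 = 0.9981/1.871 = 0.5335.
φ₁ = arccos(0.5335) ≈ 57.8°.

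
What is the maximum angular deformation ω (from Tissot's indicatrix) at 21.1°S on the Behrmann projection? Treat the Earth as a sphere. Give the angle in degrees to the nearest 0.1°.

Behrmann is a cylindrical equal-area projection with standard parallels at ±30°. A cylindrical equal-area projection with standard parallel φ₀ has meridian scale h = cos φ / cos φ₀ and parallel scale k = cos φ₀ / cos φ (so areas are preserved, h·k = 1).
At 21.1°: h = 1.077, k = 0.9283; principal scales a = 1.077, b = 0.9283.
sin(ω/2) = (a − b)/(a + b) = 0.1490/2.006 = 0.07430, so ω = 2 arcsin(0.07430) ≈ 8.5°.

8.5°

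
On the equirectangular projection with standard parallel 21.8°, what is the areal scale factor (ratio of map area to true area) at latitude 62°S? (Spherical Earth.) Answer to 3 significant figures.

In the equirectangular projection with standard parallel φ₀ = 21.8° (x = Rλ cos φ₀, y = Rφ), meridians are true-scale (h = 1) and the parallel scale is k = cos φ₀ / cos φ.
Areal scale = h·k = 1 × cos φ₀ / cos φ; at 62°, h = 1.000, k = 1.978, so h·k = 1.978.

1.98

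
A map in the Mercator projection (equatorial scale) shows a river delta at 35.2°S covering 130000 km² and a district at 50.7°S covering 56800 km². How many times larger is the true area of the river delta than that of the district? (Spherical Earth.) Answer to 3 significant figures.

On Mercator the areal scale is sec²φ, so true area = apparent × cos²φ.
True area of river delta: 130000 × cos²(35.2°) = 130000 × 0.6677 = 86800 km².
True area of district: 56800 × cos²(50.7°) = 56800 × 0.4012 = 22790 km².
Ratio = 86800 / 22790 ≈ 3.81.

3.81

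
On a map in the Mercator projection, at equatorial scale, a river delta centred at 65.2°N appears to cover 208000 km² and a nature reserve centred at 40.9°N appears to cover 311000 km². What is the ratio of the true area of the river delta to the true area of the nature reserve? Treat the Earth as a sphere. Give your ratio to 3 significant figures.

0.206

Since Mercator area scale is 1/cos²φ, the true area equals the apparent area multiplied by cos²φ.
True area of river delta: 208000 × cos²(65.2°) = 208000 × 0.1759 = 36600 km².
True area of nature reserve: 311000 × cos²(40.9°) = 311000 × 0.5713 = 177700 km².
Ratio = 36600 / 177700 ≈ 0.206.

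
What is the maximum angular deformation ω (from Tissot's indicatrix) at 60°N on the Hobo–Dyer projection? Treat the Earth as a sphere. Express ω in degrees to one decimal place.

The Hobo–Dyer projection is cylindrical equal-area with φ₀ = 37.5°. A cylindrical equal-area projection with standard parallel φ₀ has meridian scale h = cos φ / cos φ₀ and parallel scale k = cos φ₀ / cos φ (so areas are preserved, h·k = 1).
At 60°: h = 0.6302, k = 1.587; principal scales a = 1.587, b = 0.6302.
sin(ω/2) = (a − b)/(a + b) = 0.9565/2.217 = 0.4314, so ω = 2 arcsin(0.4314) ≈ 51.1°.

51.1°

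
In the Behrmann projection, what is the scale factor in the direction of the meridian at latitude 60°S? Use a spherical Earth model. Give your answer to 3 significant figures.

The Behrmann projection is cylindrical equal-area with φ₀ = 30°. A cylindrical equal-area projection with standard parallel φ₀ has meridian scale h = cos φ / cos φ₀ and parallel scale k = cos φ₀ / cos φ (so areas are preserved, h·k = 1).
h = cos 60° / cos 30° = 0.5000/0.8660 = 0.5774.

0.577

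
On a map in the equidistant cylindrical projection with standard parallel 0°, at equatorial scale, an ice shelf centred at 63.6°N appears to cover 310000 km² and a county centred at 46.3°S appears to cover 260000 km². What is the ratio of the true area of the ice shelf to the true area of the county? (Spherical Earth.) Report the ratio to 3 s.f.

On the plate carrée, areal scale = h·k = 1 × sec φ, so true area = apparent × cos φ.
True area of ice shelf: 310000 × cos(63.6°) = 310000 × 0.4446 = 137800 km².
True area of county: 260000 × cos(46.3°) = 260000 × 0.6909 = 179600 km².
Ratio = 137800 / 179600 ≈ 0.767.

0.767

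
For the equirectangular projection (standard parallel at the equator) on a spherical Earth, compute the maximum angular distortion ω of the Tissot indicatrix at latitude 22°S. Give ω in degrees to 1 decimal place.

In the plate carrée (x = Rλ, y = Rφ), meridians are true-scale (h = 1) and parallels are stretched by k = sec φ.
At 22°: h = 1.000, k = 1.079; principal scales a = 1.079, b = 1.000.
sin(ω/2) = (a − b)/(a + b) = 0.07853/2.079 = 0.03778, so ω = 2 arcsin(0.03778) ≈ 4.3°.

4.3°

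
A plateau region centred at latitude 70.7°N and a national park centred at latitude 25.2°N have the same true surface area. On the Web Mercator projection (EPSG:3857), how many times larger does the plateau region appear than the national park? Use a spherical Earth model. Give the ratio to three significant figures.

7.49

On Mercator, area is exaggerated by sec²φ = 1/cos²φ.
At 70.7°: sec²(70.7°) = 1/0.3305² = 9.154.
At 25.2°: sec²(25.2°) = 1/0.9048² = 1.221.
Ratio = 9.154/1.221 = cos²(25.2°)/cos²(70.7°) ≈ 7.49.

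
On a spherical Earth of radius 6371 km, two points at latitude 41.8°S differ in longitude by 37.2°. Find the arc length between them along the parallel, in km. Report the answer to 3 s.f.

3080 km

Arc length along a parallel = R cos φ · Δλ (with Δλ in radians).
= 6371 × cos 41.8° × (37.2° × π/180) = 6371 × 0.7455 × 0.6493 ≈ 3080 km.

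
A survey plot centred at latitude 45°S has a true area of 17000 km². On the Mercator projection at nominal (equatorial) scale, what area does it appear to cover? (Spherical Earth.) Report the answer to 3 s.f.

34000 km²

For Mercator, h = k = sec φ (a conformal cylindrical projection has a single point scale, 1/cos φ).
Areal scale = k² = sec²φ = 1/cos²(45°) = 1/0.7071² = 2.000.
Apparent area = 17000 × 2.000 ≈ 34000 km².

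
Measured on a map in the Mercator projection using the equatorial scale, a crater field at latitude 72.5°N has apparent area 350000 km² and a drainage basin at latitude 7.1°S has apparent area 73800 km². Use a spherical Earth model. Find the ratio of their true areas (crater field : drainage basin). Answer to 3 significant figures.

Mercator's areal exaggeration is sec²φ; hence true area = (apparent area) · cos²φ.
True area of crater field: 350000 × cos²(72.5°) = 350000 × 0.09042 = 31650 km².
True area of drainage basin: 73800 × cos²(7.1°) = 73800 × 0.9847 = 72670 km².
Ratio = 31650 / 72670 ≈ 0.435.

0.435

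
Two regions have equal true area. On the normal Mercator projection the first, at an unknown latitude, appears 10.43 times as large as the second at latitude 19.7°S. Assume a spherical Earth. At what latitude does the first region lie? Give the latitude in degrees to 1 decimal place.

73.1°

For equal true areas on Mercator, apparent areas scale as sec²φ, so the ratio is cos²φ₂ / cos²φ₁.
cos²φ₂ / cos²φ₁ = 10.43  ⇒  cos φ₁ = cos 19.7° / √10.43 = 0.9415/3.230 = 0.2915.
φ₁ = arccos(0.2915) ≈ 73.1°.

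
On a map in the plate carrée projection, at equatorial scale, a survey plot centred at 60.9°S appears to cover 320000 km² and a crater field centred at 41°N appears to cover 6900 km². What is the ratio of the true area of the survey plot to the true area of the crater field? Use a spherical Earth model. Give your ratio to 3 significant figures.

29.9

Plate carrée has h = 1 and k = sec φ, giving areal scale sec φ; true area = (apparent area) · cos φ.
True area of survey plot: 320000 × cos(60.9°) = 320000 × 0.4863 = 155600 km².
True area of crater field: 6900 × cos(41°) = 6900 × 0.7547 = 5207 km².
Ratio = 155600 / 5207 ≈ 29.9.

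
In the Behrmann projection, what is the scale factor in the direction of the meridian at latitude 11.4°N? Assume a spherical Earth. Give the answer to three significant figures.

1.13

The Behrmann projection is cylindrical equal-area with φ₀ = 30°. A cylindrical equal-area projection with standard parallel φ₀ has meridian scale h = cos φ / cos φ₀ and parallel scale k = cos φ₀ / cos φ (so areas are preserved, h·k = 1).
h = cos 11.4° / cos 30° = 0.9803/0.8660 = 1.132.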